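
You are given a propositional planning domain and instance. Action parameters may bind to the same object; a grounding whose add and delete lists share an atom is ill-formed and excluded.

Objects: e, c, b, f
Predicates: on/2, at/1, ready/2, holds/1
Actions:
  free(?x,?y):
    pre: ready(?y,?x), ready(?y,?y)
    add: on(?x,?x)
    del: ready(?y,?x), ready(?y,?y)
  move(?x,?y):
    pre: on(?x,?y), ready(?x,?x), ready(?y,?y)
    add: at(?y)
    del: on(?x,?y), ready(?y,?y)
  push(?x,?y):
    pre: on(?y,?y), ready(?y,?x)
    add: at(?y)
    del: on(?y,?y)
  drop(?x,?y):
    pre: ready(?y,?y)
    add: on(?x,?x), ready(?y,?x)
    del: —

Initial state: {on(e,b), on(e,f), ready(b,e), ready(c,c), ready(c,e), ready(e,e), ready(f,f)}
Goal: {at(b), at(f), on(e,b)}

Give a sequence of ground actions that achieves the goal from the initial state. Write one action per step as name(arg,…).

move(e,f); drop(b,e); push(e,b)

1. move(e,f)  →  {at(f), on(e,b), ready(b,e), ready(c,c), ready(c,e), ready(e,e)}
2. drop(b,e)  →  {at(f), on(b,b), on(e,b), ready(b,e), ready(c,c), ready(c,e), ready(e,b), ready(e,e)}
3. push(e,b)  →  {at(b), at(f), on(e,b), ready(b,e), ready(c,c), ready(c,e), ready(e,b), ready(e,e)}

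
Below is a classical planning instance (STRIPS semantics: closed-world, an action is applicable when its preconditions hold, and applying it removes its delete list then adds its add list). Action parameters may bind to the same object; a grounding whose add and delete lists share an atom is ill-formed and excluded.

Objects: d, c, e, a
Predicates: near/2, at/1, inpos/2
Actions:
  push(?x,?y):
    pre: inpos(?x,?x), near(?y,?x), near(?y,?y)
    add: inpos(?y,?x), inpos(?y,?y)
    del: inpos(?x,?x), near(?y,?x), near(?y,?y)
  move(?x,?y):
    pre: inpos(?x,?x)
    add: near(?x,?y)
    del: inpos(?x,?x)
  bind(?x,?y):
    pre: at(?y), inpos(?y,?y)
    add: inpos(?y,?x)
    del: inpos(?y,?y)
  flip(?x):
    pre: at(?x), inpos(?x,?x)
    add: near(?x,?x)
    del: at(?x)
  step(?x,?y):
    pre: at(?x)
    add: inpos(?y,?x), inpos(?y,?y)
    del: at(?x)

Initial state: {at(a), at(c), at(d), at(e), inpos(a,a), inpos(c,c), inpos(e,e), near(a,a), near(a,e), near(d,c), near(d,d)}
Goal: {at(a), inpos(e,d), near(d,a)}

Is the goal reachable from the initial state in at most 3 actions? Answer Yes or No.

1. push(c,d)  →  {at(a), at(c), at(d), at(e), inpos(a,a), inpos(d,c), inpos(d,d), inpos(e,e), near(a,a), near(a,e)}
2. move(d,a)  →  {at(a), at(c), at(d), at(e), inpos(a,a), inpos(d,c), inpos(e,e), near(a,a), near(a,e), near(d,a)}
3. bind(d,e)  →  {at(a), at(c), at(d), at(e), inpos(a,a), inpos(d,c), inpos(e,d), near(a,a), near(a,e), near(d,a)}
optimal plan length = 3; 3 ≤ 3

Yes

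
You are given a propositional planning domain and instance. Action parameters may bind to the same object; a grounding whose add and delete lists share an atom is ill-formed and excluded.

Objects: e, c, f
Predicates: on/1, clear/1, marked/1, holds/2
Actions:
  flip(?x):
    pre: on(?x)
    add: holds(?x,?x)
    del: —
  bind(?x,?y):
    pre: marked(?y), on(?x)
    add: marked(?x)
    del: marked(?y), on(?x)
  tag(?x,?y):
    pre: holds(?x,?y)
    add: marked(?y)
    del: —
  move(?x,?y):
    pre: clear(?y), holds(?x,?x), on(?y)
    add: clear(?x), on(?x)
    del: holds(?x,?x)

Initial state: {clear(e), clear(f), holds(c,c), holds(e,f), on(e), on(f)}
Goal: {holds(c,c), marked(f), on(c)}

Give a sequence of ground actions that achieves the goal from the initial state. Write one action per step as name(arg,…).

tag(e,f); move(c,e); flip(c)

1. tag(e,f)  →  {clear(e), clear(f), holds(c,c), holds(e,f), marked(f), on(e), on(f)}
2. move(c,e)  →  {clear(c), clear(e), clear(f), holds(e,f), marked(f), on(c), on(e), on(f)}
3. flip(c)  →  {clear(c), clear(e), clear(f), holds(c,c), holds(e,f), marked(f), on(c), on(e), on(f)}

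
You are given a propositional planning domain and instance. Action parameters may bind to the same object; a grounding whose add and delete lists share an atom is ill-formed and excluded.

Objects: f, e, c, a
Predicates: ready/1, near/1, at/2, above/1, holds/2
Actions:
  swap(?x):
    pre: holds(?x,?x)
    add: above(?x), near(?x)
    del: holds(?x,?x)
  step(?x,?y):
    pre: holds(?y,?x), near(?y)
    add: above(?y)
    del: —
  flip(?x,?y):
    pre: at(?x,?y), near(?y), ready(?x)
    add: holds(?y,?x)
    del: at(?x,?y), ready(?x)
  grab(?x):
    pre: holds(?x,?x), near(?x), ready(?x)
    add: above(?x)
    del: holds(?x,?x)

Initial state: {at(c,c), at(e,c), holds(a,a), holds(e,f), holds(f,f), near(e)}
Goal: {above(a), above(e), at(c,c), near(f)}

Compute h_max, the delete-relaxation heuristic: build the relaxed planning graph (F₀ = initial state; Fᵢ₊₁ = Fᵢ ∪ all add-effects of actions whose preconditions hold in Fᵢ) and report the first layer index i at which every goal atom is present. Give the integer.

1

F0 = init (6 atoms)
F1 = F0 ∪ {above(a), above(e), above(f), near(a), near(f)}  (11 atoms)
goal ⊆ F1  ⇒  h_max = 1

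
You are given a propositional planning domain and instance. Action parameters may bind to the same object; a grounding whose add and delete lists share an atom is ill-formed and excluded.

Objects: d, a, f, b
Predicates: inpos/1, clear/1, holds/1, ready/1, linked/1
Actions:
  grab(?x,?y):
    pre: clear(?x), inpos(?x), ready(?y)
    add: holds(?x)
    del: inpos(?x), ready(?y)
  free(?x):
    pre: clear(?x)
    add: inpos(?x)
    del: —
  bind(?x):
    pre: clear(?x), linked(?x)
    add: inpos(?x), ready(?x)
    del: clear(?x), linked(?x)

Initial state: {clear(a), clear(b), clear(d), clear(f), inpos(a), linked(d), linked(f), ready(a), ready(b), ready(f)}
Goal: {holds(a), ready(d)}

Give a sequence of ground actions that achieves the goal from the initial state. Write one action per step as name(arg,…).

1. grab(a,a)  →  {clear(a), clear(b), clear(d), clear(f), holds(a), linked(d), linked(f), ready(b), ready(f)}
2. bind(d)  →  {clear(a), clear(b), clear(f), holds(a), inpos(d), linked(f), ready(b), ready(d), ready(f)}

grab(a,a); bind(d)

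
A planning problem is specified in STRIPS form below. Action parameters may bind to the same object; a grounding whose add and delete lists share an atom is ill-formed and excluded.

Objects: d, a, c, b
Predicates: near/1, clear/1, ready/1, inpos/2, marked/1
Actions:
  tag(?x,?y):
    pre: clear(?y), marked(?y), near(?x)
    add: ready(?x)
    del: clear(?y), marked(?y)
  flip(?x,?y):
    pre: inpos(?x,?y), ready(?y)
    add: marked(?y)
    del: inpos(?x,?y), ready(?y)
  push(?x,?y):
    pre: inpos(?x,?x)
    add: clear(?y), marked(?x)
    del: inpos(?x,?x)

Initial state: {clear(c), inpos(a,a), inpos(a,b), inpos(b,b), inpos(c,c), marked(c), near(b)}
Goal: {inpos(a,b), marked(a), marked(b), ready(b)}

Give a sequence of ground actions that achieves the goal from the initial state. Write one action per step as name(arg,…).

tag(b,c); push(a,d); push(b,d)

1. tag(b,c)  →  {inpos(a,a), inpos(a,b), inpos(b,b), inpos(c,c), near(b), ready(b)}
2. push(a,d)  →  {clear(d), inpos(a,b), inpos(b,b), inpos(c,c), marked(a), near(b), ready(b)}
3. push(b,d)  →  {clear(d), inpos(a,b), inpos(c,c), marked(a), marked(b), near(b), ready(b)}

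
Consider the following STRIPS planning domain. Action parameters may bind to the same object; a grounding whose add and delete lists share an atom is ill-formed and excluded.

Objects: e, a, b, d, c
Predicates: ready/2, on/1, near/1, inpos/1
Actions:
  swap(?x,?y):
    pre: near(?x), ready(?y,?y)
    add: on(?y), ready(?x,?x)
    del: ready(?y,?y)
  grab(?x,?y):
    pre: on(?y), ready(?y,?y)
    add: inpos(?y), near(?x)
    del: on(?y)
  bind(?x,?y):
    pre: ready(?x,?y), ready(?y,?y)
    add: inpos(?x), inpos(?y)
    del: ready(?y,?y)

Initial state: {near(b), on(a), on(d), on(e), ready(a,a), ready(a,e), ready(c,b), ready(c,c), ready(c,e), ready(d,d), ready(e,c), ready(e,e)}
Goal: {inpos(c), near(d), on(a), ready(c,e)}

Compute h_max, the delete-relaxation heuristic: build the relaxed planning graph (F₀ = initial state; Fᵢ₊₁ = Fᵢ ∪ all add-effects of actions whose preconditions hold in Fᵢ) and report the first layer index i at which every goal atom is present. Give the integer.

1

F0 = init (12 atoms)
F1 = F0 ∪ {inpos(a), inpos(c), inpos(d), inpos(e), near(a), near(c), near(d), near(e), on(c), ready(b,b)}  (22 atoms)
goal ⊆ F1  ⇒  h_max = 1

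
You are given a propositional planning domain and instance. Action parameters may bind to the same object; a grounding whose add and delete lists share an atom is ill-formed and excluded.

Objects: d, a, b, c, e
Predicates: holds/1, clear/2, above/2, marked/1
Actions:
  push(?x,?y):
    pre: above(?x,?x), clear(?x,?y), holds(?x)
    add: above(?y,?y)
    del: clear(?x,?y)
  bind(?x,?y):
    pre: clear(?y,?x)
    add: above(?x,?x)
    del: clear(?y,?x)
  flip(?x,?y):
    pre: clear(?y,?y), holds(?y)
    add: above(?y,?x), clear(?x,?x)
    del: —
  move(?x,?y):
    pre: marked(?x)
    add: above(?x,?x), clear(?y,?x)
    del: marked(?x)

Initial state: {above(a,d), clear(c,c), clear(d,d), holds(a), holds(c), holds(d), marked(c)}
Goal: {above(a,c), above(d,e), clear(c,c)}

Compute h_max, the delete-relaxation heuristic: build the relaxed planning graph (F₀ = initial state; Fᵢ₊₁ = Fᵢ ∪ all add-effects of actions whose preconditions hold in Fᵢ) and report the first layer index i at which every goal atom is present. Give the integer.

F0 = init (7 atoms)
F1 = F0 ∪ {above(c,a), above(c,b), above(c,c), above(c,d), above(c,e), above(d,a), above(d,b), above(d,c), above(d,d), above(d,e), clear(a,a), clear(a,c), clear(b,b), clear(b,c), clear(d,c), clear(e,c), clear(e,e)}  (24 atoms)
F2 = F1 ∪ {above(a,a), above(a,b), above(a,c), above(a,e), above(b,b), above(e,e)}  (30 atoms)
goal ⊆ F2  ⇒  h_max = 2

2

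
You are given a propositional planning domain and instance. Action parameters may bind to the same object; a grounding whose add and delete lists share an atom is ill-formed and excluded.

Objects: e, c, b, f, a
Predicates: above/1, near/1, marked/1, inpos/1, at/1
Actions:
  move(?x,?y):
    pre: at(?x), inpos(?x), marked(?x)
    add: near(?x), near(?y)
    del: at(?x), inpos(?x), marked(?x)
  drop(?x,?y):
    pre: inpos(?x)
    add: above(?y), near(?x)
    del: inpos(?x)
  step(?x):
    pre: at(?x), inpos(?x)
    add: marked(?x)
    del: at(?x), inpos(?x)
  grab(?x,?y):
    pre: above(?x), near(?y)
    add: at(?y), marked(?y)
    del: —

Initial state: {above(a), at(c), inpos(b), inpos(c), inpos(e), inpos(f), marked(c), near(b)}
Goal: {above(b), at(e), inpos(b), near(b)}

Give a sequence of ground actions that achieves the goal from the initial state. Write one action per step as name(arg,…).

drop(e,b); grab(b,e)

1. drop(e,b)  →  {above(a), above(b), at(c), inpos(b), inpos(c), inpos(f), marked(c), near(b), near(e)}
2. grab(b,e)  →  {above(a), above(b), at(c), at(e), inpos(b), inpos(c), inpos(f), marked(c), marked(e), near(b), near(e)}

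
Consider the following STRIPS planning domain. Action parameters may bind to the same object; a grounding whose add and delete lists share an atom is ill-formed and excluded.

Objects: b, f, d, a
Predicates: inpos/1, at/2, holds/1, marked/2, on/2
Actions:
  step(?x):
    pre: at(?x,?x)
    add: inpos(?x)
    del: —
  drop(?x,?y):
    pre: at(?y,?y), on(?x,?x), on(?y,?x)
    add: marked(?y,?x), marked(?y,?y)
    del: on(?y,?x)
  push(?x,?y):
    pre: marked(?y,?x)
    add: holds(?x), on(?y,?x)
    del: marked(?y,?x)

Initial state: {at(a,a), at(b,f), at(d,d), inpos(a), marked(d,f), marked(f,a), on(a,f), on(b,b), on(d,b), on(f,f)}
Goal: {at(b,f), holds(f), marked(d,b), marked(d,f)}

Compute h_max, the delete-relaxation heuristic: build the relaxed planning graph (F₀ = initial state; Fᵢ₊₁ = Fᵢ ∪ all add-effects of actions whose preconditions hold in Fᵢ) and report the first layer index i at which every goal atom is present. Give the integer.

1

F0 = init (10 atoms)
F1 = F0 ∪ {holds(a), holds(f), inpos(d), marked(a,a), marked(a,f), marked(d,b), marked(d,d), on(d,f), on(f,a)}  (19 atoms)
goal ⊆ F1  ⇒  h_max = 1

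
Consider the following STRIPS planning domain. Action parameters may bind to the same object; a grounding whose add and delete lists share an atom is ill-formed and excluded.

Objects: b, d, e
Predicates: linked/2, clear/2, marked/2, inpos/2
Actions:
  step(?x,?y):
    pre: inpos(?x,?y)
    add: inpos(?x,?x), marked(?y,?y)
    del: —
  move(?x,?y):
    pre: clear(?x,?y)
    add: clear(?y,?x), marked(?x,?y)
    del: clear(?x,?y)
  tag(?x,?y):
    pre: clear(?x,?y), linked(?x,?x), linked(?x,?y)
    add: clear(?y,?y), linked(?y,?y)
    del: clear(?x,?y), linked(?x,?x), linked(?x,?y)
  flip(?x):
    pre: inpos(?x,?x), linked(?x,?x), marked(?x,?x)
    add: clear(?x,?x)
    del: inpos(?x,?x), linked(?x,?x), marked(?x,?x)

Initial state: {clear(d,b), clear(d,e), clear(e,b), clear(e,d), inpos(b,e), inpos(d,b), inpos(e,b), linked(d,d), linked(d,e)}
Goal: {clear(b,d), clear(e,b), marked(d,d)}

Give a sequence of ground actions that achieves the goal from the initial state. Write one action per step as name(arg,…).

1. step(d,b)  →  {clear(d,b), clear(d,e), clear(e,b), clear(e,d), inpos(b,e), inpos(d,b), inpos(d,d), inpos(e,b), linked(d,d), linked(d,e), marked(b,b)}
2. step(d,d)  →  {clear(d,b), clear(d,e), clear(e,b), clear(e,d), inpos(b,e), inpos(d,b), inpos(d,d), inpos(e,b), linked(d,d), linked(d,e), marked(b,b), marked(d,d)}
3. move(d,b)  →  {clear(b,d), clear(d,e), clear(e,b), clear(e,d), inpos(b,e), inpos(d,b), inpos(d,d), inpos(e,b), linked(d,d), linked(d,e), marked(b,b), marked(d,b), marked(d,d)}

step(d,b); step(d,d); move(d,b)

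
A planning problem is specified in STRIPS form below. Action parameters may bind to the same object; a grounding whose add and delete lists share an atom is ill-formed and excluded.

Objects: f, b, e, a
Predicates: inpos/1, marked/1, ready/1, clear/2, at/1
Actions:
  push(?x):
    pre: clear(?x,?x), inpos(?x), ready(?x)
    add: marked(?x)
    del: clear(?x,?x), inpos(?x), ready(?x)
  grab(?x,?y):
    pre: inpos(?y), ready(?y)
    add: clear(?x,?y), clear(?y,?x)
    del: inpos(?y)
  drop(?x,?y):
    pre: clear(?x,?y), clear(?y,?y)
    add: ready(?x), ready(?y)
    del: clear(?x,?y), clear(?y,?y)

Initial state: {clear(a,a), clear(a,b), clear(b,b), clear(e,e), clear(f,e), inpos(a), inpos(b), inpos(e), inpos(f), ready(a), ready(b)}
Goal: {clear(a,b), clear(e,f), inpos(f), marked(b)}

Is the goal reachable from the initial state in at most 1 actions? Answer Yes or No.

1. push(b)  →  {clear(a,a), clear(a,b), clear(e,e), clear(f,e), inpos(a), inpos(e), inpos(f), marked(b), ready(a)}
2. drop(f,e)  →  {clear(a,a), clear(a,b), inpos(a), inpos(e), inpos(f), marked(b), ready(a), ready(e), ready(f)}
3. grab(f,e)  →  {clear(a,a), clear(a,b), clear(e,f), clear(f,e), inpos(a), inpos(f), marked(b), ready(a), ready(e), ready(f)}
optimal plan length = 3; 3 > 1

No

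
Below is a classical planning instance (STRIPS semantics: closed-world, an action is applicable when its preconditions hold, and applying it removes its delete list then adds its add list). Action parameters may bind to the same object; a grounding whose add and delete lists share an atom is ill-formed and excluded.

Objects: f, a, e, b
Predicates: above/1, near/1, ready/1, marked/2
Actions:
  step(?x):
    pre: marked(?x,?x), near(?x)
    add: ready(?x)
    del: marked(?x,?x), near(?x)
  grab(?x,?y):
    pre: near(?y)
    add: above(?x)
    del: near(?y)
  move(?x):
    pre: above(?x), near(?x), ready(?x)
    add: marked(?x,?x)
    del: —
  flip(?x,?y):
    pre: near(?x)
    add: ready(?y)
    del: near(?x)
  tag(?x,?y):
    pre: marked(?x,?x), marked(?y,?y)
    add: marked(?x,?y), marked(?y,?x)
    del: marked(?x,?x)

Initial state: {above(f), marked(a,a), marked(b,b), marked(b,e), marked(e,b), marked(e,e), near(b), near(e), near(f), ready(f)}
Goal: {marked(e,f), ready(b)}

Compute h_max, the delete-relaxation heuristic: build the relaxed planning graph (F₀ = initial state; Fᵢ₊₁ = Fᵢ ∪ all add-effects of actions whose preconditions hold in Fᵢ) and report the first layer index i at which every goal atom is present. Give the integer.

2

F0 = init (10 atoms)
F1 = F0 ∪ {above(a), above(b), above(e), marked(a,b), marked(a,e), marked(b,a), marked(e,a), marked(f,f), ready(a), ready(b), ready(e)}  (21 atoms)
F2 = F1 ∪ {marked(a,f), marked(b,f), marked(e,f), marked(f,a), marked(f,b), marked(f,e)}  (27 atoms)
goal ⊆ F2  ⇒  h_max = 2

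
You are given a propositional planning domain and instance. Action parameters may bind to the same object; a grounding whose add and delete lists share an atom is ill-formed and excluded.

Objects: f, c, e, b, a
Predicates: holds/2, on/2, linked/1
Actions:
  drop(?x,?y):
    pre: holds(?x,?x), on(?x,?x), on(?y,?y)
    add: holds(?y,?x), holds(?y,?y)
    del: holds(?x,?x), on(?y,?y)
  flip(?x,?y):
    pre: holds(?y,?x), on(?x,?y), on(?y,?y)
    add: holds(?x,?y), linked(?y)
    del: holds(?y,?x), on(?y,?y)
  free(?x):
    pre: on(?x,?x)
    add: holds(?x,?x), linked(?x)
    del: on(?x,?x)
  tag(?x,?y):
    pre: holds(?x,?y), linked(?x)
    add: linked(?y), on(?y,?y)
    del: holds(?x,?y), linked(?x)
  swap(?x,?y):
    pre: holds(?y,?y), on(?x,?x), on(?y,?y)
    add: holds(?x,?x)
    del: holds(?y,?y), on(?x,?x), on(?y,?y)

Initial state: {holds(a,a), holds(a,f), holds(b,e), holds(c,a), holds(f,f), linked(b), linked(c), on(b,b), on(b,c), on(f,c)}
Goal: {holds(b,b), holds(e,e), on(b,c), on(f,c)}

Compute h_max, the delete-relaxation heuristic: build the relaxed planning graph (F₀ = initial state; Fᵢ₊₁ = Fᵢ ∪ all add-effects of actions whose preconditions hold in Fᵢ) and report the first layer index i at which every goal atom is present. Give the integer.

F0 = init (10 atoms)
F1 = F0 ∪ {holds(b,b), linked(a), linked(e), on(a,a), on(e,e)}  (15 atoms)
F2 = F1 ∪ {holds(a,b), holds(b,a), holds(e,a), holds(e,b), holds(e,e), linked(f), on(f,f)}  (22 atoms)
goal ⊆ F2  ⇒  h_max = 2

2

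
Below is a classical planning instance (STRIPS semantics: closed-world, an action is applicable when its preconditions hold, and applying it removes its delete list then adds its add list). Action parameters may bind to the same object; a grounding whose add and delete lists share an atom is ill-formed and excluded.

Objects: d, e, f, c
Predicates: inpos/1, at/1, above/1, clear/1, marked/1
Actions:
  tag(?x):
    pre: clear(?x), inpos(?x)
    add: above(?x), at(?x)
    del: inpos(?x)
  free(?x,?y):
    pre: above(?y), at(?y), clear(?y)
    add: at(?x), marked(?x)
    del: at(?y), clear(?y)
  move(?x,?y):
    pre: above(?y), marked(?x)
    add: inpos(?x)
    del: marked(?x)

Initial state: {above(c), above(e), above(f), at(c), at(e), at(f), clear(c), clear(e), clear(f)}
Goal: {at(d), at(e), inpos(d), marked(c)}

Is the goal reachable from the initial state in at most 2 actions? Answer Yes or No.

1. free(d,c)  →  {above(c), above(e), above(f), at(d), at(e), at(f), clear(e), clear(f), marked(d)}
2. free(c,f)  →  {above(c), above(e), above(f), at(c), at(d), at(e), clear(e), marked(c), marked(d)}
3. move(d,e)  →  {above(c), above(e), above(f), at(c), at(d), at(e), clear(e), inpos(d), marked(c)}
optimal plan length = 3; 3 > 2

No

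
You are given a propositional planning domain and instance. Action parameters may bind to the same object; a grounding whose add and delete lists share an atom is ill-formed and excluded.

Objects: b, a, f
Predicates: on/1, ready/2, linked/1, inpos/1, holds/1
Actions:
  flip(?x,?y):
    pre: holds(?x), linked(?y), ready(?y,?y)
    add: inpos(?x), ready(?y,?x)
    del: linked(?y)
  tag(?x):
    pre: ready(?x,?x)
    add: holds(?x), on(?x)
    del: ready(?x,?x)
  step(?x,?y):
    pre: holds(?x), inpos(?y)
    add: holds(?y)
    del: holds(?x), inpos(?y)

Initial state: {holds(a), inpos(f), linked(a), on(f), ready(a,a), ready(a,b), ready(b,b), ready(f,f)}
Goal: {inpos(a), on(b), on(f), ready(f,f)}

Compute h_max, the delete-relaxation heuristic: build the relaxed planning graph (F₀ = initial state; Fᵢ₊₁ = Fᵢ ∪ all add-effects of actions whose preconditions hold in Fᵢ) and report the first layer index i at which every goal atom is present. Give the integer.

1

F0 = init (8 atoms)
F1 = F0 ∪ {holds(b), holds(f), inpos(a), on(a), on(b)}  (13 atoms)
goal ⊆ F1  ⇒  h_max = 1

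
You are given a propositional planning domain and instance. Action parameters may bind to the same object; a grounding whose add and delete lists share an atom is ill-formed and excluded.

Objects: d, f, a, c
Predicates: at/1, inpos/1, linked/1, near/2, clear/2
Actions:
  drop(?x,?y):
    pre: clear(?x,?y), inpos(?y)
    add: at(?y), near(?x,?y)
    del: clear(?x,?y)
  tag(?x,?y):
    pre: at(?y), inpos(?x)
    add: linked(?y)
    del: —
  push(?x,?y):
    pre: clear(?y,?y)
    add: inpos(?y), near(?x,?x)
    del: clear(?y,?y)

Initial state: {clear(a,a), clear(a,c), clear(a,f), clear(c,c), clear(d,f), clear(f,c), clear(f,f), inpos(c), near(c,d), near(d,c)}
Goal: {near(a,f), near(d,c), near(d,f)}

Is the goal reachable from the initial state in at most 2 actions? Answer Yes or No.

No

1. push(d,f)  →  {clear(a,a), clear(a,c), clear(a,f), clear(c,c), clear(d,f), clear(f,c), inpos(c), inpos(f), near(c,d), near(d,c), near(d,d)}
2. drop(d,f)  →  {at(f), clear(a,a), clear(a,c), clear(a,f), clear(c,c), clear(f,c), inpos(c), inpos(f), near(c,d), near(d,c), near(d,d), near(d,f)}
3. drop(a,f)  →  {at(f), clear(a,a), clear(a,c), clear(c,c), clear(f,c), inpos(c), inpos(f), near(a,f), near(c,d), near(d,c), near(d,d), near(d,f)}
optimal plan length = 3; 3 > 2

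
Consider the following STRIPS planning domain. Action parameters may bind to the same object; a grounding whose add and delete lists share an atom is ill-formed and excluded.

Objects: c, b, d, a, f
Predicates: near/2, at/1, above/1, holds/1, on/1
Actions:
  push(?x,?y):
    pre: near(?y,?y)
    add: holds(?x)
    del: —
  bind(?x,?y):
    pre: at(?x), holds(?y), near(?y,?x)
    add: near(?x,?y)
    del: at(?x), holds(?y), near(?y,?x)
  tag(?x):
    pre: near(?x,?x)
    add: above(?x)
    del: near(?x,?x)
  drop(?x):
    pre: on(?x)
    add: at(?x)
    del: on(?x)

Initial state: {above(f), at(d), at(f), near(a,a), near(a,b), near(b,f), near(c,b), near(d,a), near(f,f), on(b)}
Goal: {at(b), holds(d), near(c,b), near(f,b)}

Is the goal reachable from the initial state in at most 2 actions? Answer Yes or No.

1. push(b,a)  →  {above(f), at(d), at(f), holds(b), near(a,a), near(a,b), near(b,f), near(c,b), near(d,a), near(f,f), on(b)}
2. push(d,a)  →  {above(f), at(d), at(f), holds(b), holds(d), near(a,a), near(a,b), near(b,f), near(c,b), near(d,a), near(f,f), on(b)}
3. bind(f,b)  →  {above(f), at(d), holds(d), near(a,a), near(a,b), near(c,b), near(d,a), near(f,b), near(f,f), on(b)}
4. drop(b)  →  {above(f), at(b), at(d), holds(d), near(a,a), near(a,b), near(c,b), near(d,a), near(f,b), near(f,f)}
optimal plan length = 4; 4 > 2

No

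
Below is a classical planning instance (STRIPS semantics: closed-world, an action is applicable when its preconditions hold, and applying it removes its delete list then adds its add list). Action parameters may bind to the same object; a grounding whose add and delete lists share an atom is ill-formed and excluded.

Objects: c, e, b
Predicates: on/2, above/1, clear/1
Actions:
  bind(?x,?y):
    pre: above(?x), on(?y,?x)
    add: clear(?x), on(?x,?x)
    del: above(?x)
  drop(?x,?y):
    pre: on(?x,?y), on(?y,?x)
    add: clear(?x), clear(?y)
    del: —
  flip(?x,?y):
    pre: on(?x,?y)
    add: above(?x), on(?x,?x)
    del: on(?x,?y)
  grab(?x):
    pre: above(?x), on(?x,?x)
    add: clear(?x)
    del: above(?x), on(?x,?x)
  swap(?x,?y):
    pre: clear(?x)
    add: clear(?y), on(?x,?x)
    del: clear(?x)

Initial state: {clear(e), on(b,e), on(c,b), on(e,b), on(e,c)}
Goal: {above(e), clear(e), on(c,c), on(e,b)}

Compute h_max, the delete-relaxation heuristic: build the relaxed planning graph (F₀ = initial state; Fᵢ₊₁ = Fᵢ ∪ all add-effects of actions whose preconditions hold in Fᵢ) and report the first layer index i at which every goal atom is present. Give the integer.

1

F0 = init (5 atoms)
F1 = F0 ∪ {above(b), above(c), above(e), clear(b), clear(c), on(b,b), on(c,c), on(e,e)}  (13 atoms)
goal ⊆ F1  ⇒  h_max = 1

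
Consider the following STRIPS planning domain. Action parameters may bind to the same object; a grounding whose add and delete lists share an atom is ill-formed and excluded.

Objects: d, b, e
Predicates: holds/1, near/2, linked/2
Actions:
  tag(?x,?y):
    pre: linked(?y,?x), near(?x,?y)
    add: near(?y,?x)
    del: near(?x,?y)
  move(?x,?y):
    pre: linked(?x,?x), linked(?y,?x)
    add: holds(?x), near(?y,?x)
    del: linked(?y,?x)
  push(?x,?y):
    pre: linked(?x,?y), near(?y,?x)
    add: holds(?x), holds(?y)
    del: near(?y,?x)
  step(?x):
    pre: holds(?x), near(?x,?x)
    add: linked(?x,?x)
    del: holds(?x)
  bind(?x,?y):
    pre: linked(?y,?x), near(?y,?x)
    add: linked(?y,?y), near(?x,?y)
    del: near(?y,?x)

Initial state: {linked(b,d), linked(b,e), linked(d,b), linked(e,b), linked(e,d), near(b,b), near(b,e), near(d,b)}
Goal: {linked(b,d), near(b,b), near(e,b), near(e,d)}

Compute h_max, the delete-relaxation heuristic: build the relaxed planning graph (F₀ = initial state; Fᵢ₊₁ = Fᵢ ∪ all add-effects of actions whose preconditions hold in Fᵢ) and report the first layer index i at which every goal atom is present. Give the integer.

F0 = init (8 atoms)
F1 = F0 ∪ {holds(b), holds(d), holds(e), linked(b,b), linked(d,d), near(b,d), near(e,b)}  (15 atoms)
F2 = F1 ∪ {linked(e,e), near(d,d), near(e,d)}  (18 atoms)
goal ⊆ F2  ⇒  h_max = 2

2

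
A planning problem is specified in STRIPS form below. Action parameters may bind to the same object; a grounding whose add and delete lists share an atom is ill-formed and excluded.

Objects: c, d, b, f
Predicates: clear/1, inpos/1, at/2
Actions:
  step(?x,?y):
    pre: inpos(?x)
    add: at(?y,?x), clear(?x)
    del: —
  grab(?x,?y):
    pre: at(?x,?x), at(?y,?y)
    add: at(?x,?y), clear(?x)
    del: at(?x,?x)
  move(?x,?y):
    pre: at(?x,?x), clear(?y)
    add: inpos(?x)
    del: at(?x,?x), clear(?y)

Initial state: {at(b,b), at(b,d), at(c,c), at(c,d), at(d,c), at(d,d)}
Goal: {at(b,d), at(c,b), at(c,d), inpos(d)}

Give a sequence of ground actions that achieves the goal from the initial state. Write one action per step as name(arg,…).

1. grab(c,b)  →  {at(b,b), at(b,d), at(c,b), at(c,d), at(d,c), at(d,d), clear(c)}
2. move(d,c)  →  {at(b,b), at(b,d), at(c,b), at(c,d), at(d,c), inpos(d)}

grab(c,b); move(d,c)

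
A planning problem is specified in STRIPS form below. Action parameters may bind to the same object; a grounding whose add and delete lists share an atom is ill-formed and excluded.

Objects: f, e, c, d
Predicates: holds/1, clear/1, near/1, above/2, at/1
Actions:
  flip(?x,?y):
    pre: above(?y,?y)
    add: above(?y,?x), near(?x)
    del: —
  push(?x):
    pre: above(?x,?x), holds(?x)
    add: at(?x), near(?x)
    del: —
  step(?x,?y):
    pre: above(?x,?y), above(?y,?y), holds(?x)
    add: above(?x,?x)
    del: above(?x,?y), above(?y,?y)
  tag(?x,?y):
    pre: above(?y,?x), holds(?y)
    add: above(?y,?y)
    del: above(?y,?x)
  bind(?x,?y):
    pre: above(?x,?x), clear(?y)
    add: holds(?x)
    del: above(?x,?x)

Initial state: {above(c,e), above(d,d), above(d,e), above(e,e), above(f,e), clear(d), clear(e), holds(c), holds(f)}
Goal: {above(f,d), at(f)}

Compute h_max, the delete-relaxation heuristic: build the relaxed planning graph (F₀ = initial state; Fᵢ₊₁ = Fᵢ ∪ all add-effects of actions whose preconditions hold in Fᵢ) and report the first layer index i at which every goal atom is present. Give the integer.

F0 = init (9 atoms)
F1 = F0 ∪ {above(c,c), above(d,c), above(d,f), above(e,c), above(e,d), above(e,f), above(f,f), holds(d), holds(e), near(c), near(d), near(e), near(f)}  (22 atoms)
F2 = F1 ∪ {above(c,d), above(c,f), above(f,c), above(f,d), at(c), at(d), at(e), at(f)}  (30 atoms)
goal ⊆ F2  ⇒  h_max = 2

2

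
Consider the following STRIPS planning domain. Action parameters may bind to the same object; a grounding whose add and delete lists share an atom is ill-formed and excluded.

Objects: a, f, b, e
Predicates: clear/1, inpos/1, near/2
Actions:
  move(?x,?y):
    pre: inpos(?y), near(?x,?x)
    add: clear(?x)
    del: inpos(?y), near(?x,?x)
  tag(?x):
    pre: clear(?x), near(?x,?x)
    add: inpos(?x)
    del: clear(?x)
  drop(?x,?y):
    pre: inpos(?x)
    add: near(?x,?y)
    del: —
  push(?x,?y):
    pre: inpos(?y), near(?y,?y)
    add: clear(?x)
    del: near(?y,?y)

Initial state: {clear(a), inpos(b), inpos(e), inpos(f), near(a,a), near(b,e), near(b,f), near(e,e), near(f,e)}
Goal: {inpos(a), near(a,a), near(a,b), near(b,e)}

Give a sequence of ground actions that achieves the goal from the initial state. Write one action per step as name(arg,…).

tag(a); drop(a,b)

1. tag(a)  →  {inpos(a), inpos(b), inpos(e), inpos(f), near(a,a), near(b,e), near(b,f), near(e,e), near(f,e)}
2. drop(a,b)  →  {inpos(a), inpos(b), inpos(e), inpos(f), near(a,a), near(a,b), near(b,e), near(b,f), near(e,e), near(f,e)}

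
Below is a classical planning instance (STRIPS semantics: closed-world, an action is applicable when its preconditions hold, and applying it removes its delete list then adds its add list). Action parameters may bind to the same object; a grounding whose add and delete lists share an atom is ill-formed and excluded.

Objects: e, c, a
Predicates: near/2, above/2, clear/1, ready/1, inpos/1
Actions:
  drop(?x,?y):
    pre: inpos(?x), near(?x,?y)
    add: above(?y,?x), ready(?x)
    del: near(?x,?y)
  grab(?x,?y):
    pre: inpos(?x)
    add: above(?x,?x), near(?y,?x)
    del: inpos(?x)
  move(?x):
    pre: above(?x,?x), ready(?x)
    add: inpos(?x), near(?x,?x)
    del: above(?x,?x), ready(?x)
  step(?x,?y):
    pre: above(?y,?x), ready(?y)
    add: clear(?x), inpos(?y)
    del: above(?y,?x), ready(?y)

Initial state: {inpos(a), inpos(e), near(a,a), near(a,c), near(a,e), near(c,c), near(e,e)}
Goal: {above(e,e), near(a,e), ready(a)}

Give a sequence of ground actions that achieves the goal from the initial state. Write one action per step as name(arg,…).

1. drop(e,e)  →  {above(e,e), inpos(a), inpos(e), near(a,a), near(a,c), near(a,e), near(c,c), ready(e)}
2. drop(a,c)  →  {above(c,a), above(e,e), inpos(a), inpos(e), near(a,a), near(a,e), near(c,c), ready(a), ready(e)}

drop(e,e); drop(a,c)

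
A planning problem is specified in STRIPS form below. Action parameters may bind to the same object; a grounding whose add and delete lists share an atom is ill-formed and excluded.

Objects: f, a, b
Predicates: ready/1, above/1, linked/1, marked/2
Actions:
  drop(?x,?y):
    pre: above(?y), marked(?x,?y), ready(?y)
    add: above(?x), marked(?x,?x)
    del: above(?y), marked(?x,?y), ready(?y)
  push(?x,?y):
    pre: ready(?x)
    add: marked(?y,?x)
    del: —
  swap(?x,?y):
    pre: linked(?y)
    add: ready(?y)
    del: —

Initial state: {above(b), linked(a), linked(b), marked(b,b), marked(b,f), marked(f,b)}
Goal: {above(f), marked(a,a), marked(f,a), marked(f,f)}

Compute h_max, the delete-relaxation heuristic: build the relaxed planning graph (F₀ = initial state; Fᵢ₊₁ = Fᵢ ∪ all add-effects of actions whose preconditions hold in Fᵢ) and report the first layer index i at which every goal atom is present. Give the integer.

F0 = init (6 atoms)
F1 = F0 ∪ {ready(a), ready(b)}  (8 atoms)
F2 = F1 ∪ {above(f), marked(a,a), marked(a,b), marked(b,a), marked(f,a), marked(f,f)}  (14 atoms)
goal ⊆ F2  ⇒  h_max = 2

2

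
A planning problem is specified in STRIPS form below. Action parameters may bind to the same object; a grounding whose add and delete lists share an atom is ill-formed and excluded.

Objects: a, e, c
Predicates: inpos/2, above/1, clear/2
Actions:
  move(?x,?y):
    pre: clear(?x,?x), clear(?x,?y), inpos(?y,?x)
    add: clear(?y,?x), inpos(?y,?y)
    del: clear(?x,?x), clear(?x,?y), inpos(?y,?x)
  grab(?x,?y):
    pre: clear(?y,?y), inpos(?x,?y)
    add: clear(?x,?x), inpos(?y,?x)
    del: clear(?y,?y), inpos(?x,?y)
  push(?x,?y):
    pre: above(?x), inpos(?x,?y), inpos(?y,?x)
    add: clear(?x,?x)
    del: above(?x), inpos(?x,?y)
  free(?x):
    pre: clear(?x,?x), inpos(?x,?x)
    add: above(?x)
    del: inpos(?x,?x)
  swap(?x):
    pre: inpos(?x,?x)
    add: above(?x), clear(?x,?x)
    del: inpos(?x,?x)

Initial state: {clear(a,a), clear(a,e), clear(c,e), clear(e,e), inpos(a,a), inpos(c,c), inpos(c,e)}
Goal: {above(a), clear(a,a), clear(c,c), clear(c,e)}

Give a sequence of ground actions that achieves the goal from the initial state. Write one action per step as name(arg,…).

1. grab(c,e)  →  {clear(a,a), clear(a,e), clear(c,c), clear(c,e), inpos(a,a), inpos(c,c), inpos(e,c)}
2. free(a)  →  {above(a), clear(a,a), clear(a,e), clear(c,c), clear(c,e), inpos(c,c), inpos(e,c)}

grab(c,e); free(a)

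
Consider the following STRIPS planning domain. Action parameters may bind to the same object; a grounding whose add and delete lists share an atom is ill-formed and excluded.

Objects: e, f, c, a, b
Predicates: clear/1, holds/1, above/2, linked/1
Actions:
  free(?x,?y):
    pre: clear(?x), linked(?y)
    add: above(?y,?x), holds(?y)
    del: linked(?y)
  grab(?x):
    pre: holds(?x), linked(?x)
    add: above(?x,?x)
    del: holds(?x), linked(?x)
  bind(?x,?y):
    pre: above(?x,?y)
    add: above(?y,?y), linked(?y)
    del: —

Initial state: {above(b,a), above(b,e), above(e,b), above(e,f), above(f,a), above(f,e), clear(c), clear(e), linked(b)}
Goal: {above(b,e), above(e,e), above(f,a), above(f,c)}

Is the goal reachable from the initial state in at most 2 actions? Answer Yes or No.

No

1. bind(e,f)  →  {above(b,a), above(b,e), above(e,b), above(e,f), above(f,a), above(f,e), above(f,f), clear(c), clear(e), linked(b), linked(f)}
2. free(c,f)  →  {above(b,a), above(b,e), above(e,b), above(e,f), above(f,a), above(f,c), above(f,e), above(f,f), clear(c), clear(e), holds(f), linked(b)}
3. bind(f,e)  →  {above(b,a), above(b,e), above(e,b), above(e,e), above(e,f), above(f,a), above(f,c), above(f,e), above(f,f), clear(c), clear(e), holds(f), linked(b), linked(e)}
optimal plan length = 3; 3 > 2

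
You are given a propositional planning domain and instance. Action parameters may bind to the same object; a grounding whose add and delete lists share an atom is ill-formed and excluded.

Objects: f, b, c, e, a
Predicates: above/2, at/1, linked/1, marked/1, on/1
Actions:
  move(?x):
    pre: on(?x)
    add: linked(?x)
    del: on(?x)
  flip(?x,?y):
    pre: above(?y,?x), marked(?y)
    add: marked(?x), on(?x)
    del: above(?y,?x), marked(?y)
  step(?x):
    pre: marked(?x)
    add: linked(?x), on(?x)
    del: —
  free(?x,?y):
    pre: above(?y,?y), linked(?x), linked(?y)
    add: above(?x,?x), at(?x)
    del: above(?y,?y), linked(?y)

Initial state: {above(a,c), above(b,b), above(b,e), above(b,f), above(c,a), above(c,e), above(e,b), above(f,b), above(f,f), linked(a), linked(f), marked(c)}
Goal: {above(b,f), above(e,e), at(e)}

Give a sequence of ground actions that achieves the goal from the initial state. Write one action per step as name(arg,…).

flip(e,c); move(e); free(e,f)

1. flip(e,c)  →  {above(a,c), above(b,b), above(b,e), above(b,f), above(c,a), above(e,b), above(f,b), above(f,f), linked(a), linked(f), marked(e), on(e)}
2. move(e)  →  {above(a,c), above(b,b), above(b,e), above(b,f), above(c,a), above(e,b), above(f,b), above(f,f), linked(a), linked(e), linked(f), marked(e)}
3. free(e,f)  →  {above(a,c), above(b,b), above(b,e), above(b,f), above(c,a), above(e,b), above(e,e), above(f,b), at(e), linked(a), linked(e), marked(e)}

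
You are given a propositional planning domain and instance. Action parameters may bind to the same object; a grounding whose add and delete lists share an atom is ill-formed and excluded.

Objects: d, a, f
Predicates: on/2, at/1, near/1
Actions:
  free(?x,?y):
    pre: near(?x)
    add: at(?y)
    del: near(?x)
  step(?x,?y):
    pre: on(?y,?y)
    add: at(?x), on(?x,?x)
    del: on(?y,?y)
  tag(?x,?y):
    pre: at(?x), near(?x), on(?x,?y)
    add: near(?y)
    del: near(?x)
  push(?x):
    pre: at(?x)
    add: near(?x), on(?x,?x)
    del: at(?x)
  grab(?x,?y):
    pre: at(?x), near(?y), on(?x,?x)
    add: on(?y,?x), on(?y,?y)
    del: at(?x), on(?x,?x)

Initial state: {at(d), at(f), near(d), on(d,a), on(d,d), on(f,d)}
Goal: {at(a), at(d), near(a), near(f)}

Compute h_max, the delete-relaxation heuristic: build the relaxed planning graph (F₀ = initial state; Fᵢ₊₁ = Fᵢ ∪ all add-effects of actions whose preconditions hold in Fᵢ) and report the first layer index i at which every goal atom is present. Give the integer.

F0 = init (6 atoms)
F1 = F0 ∪ {at(a), near(a), near(f), on(a,a), on(f,f)}  (11 atoms)
goal ⊆ F1  ⇒  h_max = 1

1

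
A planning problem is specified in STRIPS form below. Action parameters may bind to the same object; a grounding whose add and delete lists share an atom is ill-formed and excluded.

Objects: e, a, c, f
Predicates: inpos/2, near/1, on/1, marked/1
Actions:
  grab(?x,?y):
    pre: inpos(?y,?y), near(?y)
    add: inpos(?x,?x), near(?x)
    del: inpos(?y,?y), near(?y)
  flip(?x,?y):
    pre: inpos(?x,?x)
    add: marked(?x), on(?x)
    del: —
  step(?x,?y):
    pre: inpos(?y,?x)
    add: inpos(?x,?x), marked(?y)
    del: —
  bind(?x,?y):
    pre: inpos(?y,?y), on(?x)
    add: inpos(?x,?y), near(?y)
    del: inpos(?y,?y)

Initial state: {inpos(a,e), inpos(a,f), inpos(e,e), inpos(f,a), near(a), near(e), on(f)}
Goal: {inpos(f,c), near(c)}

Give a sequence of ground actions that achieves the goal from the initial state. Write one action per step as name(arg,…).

1. grab(c,e)  →  {inpos(a,e), inpos(a,f), inpos(c,c), inpos(f,a), near(a), near(c), on(f)}
2. bind(f,c)  →  {inpos(a,e), inpos(a,f), inpos(f,a), inpos(f,c), near(a), near(c), on(f)}

grab(c,e); bind(f,c)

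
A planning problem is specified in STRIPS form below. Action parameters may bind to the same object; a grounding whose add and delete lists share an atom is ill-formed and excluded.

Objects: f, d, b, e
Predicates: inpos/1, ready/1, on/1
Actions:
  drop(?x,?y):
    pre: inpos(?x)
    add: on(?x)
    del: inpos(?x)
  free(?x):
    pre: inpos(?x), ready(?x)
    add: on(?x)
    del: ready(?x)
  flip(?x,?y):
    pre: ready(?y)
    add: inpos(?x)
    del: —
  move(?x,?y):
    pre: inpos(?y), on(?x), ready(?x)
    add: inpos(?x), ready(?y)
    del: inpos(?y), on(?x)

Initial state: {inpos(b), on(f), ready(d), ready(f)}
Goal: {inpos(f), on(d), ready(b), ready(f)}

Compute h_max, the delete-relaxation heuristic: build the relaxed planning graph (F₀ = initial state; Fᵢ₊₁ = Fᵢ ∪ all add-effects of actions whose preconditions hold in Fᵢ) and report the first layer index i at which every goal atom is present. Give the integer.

F0 = init (4 atoms)
F1 = F0 ∪ {inpos(d), inpos(e), inpos(f), on(b), ready(b)}  (9 atoms)
F2 = F1 ∪ {on(d), on(e), ready(e)}  (12 atoms)
goal ⊆ F2  ⇒  h_max = 2

2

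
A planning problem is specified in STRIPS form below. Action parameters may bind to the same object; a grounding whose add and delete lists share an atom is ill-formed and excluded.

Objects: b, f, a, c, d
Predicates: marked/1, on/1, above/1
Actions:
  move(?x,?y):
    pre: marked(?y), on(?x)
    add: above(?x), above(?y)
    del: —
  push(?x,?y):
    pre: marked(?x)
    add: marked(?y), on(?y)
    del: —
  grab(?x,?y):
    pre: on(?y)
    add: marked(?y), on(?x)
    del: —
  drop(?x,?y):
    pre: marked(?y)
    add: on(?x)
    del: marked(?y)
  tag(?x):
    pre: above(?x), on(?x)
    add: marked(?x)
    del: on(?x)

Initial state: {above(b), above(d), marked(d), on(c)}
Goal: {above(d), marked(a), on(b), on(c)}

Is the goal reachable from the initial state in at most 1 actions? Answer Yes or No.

1. push(d,b)  →  {above(b), above(d), marked(b), marked(d), on(b), on(c)}
2. push(b,a)  →  {above(b), above(d), marked(a), marked(b), marked(d), on(a), on(b), on(c)}
optimal plan length = 2; 2 > 1

No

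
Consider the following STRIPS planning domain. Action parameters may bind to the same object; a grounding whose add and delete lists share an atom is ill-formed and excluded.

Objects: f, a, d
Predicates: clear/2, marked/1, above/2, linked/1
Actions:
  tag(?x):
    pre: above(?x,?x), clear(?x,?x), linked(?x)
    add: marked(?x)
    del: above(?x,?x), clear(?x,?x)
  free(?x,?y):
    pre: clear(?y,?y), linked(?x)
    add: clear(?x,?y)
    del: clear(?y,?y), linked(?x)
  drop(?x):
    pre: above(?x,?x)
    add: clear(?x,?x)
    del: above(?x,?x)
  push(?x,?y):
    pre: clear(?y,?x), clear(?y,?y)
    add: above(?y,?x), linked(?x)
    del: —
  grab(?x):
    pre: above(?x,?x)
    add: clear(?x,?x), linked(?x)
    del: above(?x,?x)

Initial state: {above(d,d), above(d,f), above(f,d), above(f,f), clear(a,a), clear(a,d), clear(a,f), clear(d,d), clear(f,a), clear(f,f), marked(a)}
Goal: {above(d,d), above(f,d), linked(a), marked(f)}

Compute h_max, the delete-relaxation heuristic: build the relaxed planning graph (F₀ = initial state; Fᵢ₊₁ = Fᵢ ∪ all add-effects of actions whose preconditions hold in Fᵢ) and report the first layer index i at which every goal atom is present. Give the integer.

2

F0 = init (11 atoms)
F1 = F0 ∪ {above(a,a), above(a,d), above(a,f), above(f,a), linked(a), linked(d), linked(f)}  (18 atoms)
F2 = F1 ∪ {clear(d,a), clear(d,f), clear(f,d), marked(d), marked(f)}  (23 atoms)
goal ⊆ F2  ⇒  h_max = 2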